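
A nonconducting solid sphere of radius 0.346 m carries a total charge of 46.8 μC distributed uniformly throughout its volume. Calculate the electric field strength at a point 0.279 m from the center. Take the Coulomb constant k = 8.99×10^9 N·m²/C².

|E| ≈ 2.83×10^6 N/C

Take a concentric spherical Gaussian surface of radius r = 0.279 m (r < R).
For a uniform sphere the enclosed fraction is (r/R)³, so Q_enc = (46.8 μC)(0.279/0.346)³ = 2.454e-5 C.
Since E is radial and uniform over the Gaussian sphere, Φ = E·4πr² = Q_enc/ε₀.
E = k|Q_enc|/r² = (8.99×10^9)(2.454e-5)/(0.279)² = 2.83×10^6 N/C.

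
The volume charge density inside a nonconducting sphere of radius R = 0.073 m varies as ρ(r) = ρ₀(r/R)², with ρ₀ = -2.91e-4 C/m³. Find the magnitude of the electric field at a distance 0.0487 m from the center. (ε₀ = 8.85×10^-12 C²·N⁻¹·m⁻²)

1.43×10^5 V/m

Use a concentric Gaussian sphere at r = 0.0487 m (r < R).
Integrate the density: Q_enc = 4π ∫₀^r ρ₀(r'/R)^2 r'² dr' = 4πρ₀ r^5/(5·R²) = -3.76e-8 C.
By Gauss's law, ∮E·dA = E·4πr² = Q_enc/ε₀.
E = |Q_enc|/(4πε₀r²) = (3.76e-8)/(4π·8.85×10^-12·(0.0487)²) = 1.43×10^5 N/C.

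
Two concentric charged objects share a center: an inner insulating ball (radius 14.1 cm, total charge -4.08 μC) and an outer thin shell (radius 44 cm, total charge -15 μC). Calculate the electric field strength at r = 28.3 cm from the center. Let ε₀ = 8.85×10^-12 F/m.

|E| ≈ 4.58×10^5 N/C

By spherical symmetry E is radial; choose a Gaussian sphere of radius r = 28.3 cm (between the bodies, 14.1 cm < r < 44 cm).
The shell at 44 cm lies outside the Gaussian surface, so Q_enc = -4.08 μC = -4.08e-6 C.
Since E is radial and uniform over the Gaussian sphere, Φ = E·4πr² = Q_enc/ε₀.
E = |Q_enc|/(4πε₀r²) = (4.08×10^-6)/(4π·8.85×10^-12·(0.283)²) = 4.58×10^5 N/C.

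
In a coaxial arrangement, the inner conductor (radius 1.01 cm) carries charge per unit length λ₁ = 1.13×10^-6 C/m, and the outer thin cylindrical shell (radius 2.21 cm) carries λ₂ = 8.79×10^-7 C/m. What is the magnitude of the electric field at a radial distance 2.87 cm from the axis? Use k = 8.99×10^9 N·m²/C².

E = 1.26e6 N/C

Take a coaxial cylindrical Gaussian surface of radius r = 2.87 cm and length L (r > 2.21 cm, enclosing both).
λ_enc = λ₁ + λ₂ = (1.13×10^-6) + (8.79×10^-7) = 2.009×10^-6 C/m.
Gauss's law: E·2πrL = λ_enc L/ε₀.
E = 2k|λ_enc|/r = 2(8.99×10^9)(2.009×10^-6)/(0.0287) = 1.26×10^6 N/C.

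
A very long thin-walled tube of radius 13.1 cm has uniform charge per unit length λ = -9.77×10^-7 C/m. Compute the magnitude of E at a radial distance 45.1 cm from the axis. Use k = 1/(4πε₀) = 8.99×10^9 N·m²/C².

Choose a coaxial cylinder of radius r = 45.1 cm (arbitrary length L) as the Gaussian surface (r > 13.1 cm).
The full line charge is enclosed: λ_enc = -9.77×10^-7 C/m.
Gauss's law: E·2πrL = λ_enc L/ε₀.
E = 2k|λ_enc|/r = 2(8.99×10^9)(9.77×10^-7)/(0.451) = 3.90×10^4 N/C.

|E| ≈ 3.90×10^4 N/C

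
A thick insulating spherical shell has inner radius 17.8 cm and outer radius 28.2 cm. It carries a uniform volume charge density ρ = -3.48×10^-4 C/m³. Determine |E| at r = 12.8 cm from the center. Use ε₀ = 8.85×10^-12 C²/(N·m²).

|E| = 0 N/C

Use a concentric Gaussian sphere at r = 12.8 cm (r < 17.8 cm, inside the empty cavity).
No charge is enclosed, so by Gauss's law E·4πr² = 0 ⇒ E = 0.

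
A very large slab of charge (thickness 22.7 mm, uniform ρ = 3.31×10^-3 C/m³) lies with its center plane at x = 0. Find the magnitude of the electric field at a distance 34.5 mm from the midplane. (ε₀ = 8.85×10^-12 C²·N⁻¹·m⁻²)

The point |x| = 34.5 mm lies outside the slab (half-thickness 0.01135 m). A symmetric pillbox spanning the full slab encloses Q_enc = ρ·d·A.
Flux = 2EA ⇒ E = |ρ|d/(2ε₀), independent of distance outside.
E = (3.31e-3)(0.0227)/(2·8.85×10^-12) = 4.25×10^6 N/C.

E = 4.25×10^6 N/C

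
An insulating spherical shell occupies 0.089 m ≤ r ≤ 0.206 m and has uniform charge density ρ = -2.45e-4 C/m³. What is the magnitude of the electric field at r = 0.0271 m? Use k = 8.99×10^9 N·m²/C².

E = 0

Take a concentric spherical Gaussian surface of radius r = 0.0271 m (r < 0.089 m, inside the empty cavity).
Q_enc = 0 (all charge lies at larger r); Gauss's law gives E = 0.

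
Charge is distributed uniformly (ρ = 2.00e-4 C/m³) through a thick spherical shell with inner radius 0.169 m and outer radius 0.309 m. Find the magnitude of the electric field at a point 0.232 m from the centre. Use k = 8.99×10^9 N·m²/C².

E = 1.07×10^6 V/m

Take a concentric spherical Gaussian surface of radius r = 0.232 m (within the shell material, 0.169 m < r < 0.309 m).
Only the shell between 0.169 m and r is enclosed: Q_enc = ρ·(4π/3)(r³ − a³) = (2.00e-4)·(4π/3)·((0.232)³ − (0.169)³) = 6.418e-6 C.
Applying ∮E·dA = Q_enc/ε₀ with Φ = E(4πr²):
E = k|Q_enc|/r² = (8.99×10^9)(6.418e-6)/(0.232)² = 1.07×10^6 N/C.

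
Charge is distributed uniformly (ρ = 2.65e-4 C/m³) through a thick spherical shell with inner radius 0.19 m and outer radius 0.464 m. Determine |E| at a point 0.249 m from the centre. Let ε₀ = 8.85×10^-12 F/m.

|E| ≈ 1.38×10^6 V/m

By spherical symmetry E is radial; choose a Gaussian sphere of radius r = 0.249 m (within the shell material, 0.19 m < r < 0.464 m).
Enclosed charge is the volume from a to r: Q_enc = (4π/3)ρ(r³ − a³) = 9.523×10^-6 C.
Since E is radial and uniform over the Gaussian sphere, Φ = E·4πr² = Q_enc/ε₀.
E = |Q_enc|/(4πε₀r²) = (9.523×10^-6)/(4π·8.85×10^-12·(0.249)²) = 1.38e6 N/C.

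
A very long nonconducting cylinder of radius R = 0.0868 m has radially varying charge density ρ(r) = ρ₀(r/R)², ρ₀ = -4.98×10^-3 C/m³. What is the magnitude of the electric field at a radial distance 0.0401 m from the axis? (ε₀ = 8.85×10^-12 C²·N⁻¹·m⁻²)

E ≈ 1.20×10^6 N/C

Take a coaxial cylindrical Gaussian surface of radius r = 0.0401 m and length L (r < R).
λ_enc = ∫₀^r ρ(r')·2πr' dr' = (2πρ₀/R²)·r^4/4 = -2.685e-6 C/m.
Applying ∮E·dA = Q_enc/ε₀ with the end caps contributing no flux:
E = |λ_enc|/(2πε₀r) = (2.685e-6)/(2π·8.85×10^-12·0.0401) = 1.20×10^6 N/C.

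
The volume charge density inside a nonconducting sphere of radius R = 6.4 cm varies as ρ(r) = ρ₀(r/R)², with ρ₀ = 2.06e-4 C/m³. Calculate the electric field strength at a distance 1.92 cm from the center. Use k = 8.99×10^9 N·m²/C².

E = 8.04e3 N/C

Take a concentric spherical Gaussian surface of radius r = 1.92 cm (r < R).
Q_enc = ∫₀^r ρ(r')·4πr'² dr' = (4πρ₀/R²) ∫₀^r r'^4 dr' = 4πρ₀ r^5/(5·R²) = 3.298×10^-10 C.
Applying ∮E·dA = Q_enc/ε₀ with Φ = E(4πr²):
E = k|Q_enc|/r² = (8.99×10^9)(3.298e-10)/(0.0192)² = 8.04×10^3 N/C.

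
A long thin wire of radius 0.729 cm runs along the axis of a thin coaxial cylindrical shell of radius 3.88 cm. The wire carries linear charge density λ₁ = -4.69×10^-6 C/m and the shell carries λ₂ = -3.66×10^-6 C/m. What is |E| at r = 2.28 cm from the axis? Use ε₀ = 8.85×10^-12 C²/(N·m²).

|E| ≈ 3.70×10^6 N/C

Coaxial Gaussian cylinder, radius r = 2.28 cm, length L (between the conductors, 0.729 cm < r < 3.88 cm).
Only the inner wire is enclosed; the outer shell contributes nothing inside itself. λ_enc = λ₁ = -4.69e-6 C/m.
Gauss's law: E·2πrL = λ_enc L/ε₀.
E = |λ_enc|/(2πε₀r) = (4.69e-6)/(2π·8.85×10^-12·0.0228) = 3.70×10^6 N/C.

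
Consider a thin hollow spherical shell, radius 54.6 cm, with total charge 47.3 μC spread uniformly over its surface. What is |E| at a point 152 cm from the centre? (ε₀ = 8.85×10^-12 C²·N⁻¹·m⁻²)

E = 1.84×10^5 N/C

Symmetry ⇒ E = E(r) r̂. Gaussian sphere of radius r = 152 cm (r > 54.6 cm).
The entire shell is enclosed: Q_enc = 4.73e-5 C.
Gauss's law: E·4πr² = Q_enc/ε₀.
E = |Q_enc|/(4πε₀r²) = (4.73×10^-5)/(4π·8.85×10^-12·(1.52)²) = 1.84×10^5 N/C.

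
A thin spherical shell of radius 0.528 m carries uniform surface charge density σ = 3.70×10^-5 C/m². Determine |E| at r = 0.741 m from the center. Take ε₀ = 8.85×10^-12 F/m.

E ≈ 2.12×10^6 N/C

Use a concentric Gaussian sphere at r = 0.741 m (r > 0.528 m).
The entire shell is enclosed: Q_enc = σ·4πR² = (3.70e-5)·4π·(0.528)² = 1.296e-4 C.
Applying ∮E·dA = Q_enc/ε₀ with Φ = E(4πr²):
E = |Q_enc|/(4πε₀r²) = (1.296×10^-4)/(4π·8.85×10^-12·(0.741)²) = 2.12×10^6 N/C.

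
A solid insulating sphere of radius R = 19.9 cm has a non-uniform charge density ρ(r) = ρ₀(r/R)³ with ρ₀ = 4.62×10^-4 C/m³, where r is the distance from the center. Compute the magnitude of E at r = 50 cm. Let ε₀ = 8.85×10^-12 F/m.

E ≈ 2.74×10^5 V/m

Use a concentric Gaussian sphere at r = 50 cm (r > R, all charge enclosed).
Q_enc = 4π ∫₀^R ρ₀(r'/R)^3 r'² dr' = 4πρ₀R³/6 = 7.625e-6 C.
Gauss's law: E·4πr² = Q_enc/ε₀.
E = |Q_enc|/(4πε₀r²) = (7.625×10^-6)/(4π·8.85×10^-12·(0.5)²) = 2.74×10^5 N/C.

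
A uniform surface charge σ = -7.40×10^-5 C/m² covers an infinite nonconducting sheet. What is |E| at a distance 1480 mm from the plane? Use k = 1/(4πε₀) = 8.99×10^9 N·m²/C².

Choose a cylindrical pillbox piercing the sheet, end faces (area A) parallel to it.
Only the two end caps contribute flux: Φ = 2EA. With Q_enc = σA, Gauss's law gives E = |σ|/(2ε₀).
E = 2πk|σ| = 2π(8.99×10^9)(7.40×10^-5) = 4.18e6 N/C.

E ≈ 4.18e6 N/C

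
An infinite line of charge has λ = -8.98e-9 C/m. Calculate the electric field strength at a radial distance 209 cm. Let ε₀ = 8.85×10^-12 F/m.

Coaxial Gaussian cylinder, radius r = 209 cm, length L.
Q_enc = λL, so λ_enc = -8.98e-9 C/m.
Applying ∮E·dA = Q_enc/ε₀ with the end caps contributing no flux:
E = |λ_enc|/(2πε₀r) = (8.98×10^-9)/(2π·8.85×10^-12·2.09) = 77.3 N/C.

|E| ≈ 77.3 V/m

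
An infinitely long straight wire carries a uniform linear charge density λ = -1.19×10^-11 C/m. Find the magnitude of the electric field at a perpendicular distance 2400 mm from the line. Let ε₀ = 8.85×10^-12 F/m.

Coaxial Gaussian cylinder, radius r = 2400 mm, length L.
Q_enc = λL, so λ_enc = -1.19×10^-11 C/m.
Since E is radial and uniform over the curved surface, Φ = E·2πrL = Q_enc/ε₀ = λ_enc L/ε₀.
E = |λ_enc|/(2πε₀r) = (1.19×10^-11)/(2π·8.85×10^-12·2.4) = 8.92×10^-2 N/C.

E ≈ 8.92×10^-2 V/m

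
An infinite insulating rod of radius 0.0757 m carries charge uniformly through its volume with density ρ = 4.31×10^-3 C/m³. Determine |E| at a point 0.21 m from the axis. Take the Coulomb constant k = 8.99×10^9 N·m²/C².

By cylindrical symmetry E is radial; use a coaxial Gaussian cylinder of radius 0.21 m and length L (r > 0.0757 m, full cross-section enclosed).
λ_enc = ρ·πR² = (4.31×10^-3)π(0.0757)² = 7.759×10^-5 C/m.
Gauss's law: E·2πrL = λ_enc L/ε₀.
E = 2k|λ_enc|/r = 2(8.99×10^9)(7.759×10^-5)/(0.21) = 6.64×10^6 N/C.

E ≈ 6.64e6 N/C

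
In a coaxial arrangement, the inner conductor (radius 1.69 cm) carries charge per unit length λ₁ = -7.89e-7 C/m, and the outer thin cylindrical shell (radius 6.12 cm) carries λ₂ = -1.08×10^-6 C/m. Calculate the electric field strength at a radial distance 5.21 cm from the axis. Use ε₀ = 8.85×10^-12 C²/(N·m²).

2.72×10^5 N/C

Choose a coaxial cylinder of radius r = 5.21 cm (arbitrary length L) as the Gaussian surface (between the conductors, 1.69 cm < r < 6.12 cm).
Only the inner wire is enclosed; the outer shell contributes nothing inside itself. λ_enc = λ₁ = -7.89e-7 C/m.
Gauss's law: E·2πrL = λ_enc L/ε₀.
E = |λ_enc|/(2πε₀r) = (7.89e-7)/(2π·8.85×10^-12·0.0521) = 2.72×10^5 N/C.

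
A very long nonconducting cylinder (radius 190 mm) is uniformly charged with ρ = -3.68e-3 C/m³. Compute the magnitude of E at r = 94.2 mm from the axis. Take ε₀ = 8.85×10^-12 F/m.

By cylindrical symmetry E is radial; use a coaxial Gaussian cylinder of radius 94.2 mm and length L (r < R).
Enclosed charge per unit length: λ_enc = ρ·πr² = (-3.68e-3)π(0.0942)² = -1.026×10^-4 C/m.
Gauss's law: E·2πrL = λ_enc L/ε₀.
E = |λ_enc|/(2πε₀r) = (1.026e-4)/(2π·8.85×10^-12·0.0942) = 1.96×10^7 N/C.

E = 1.96e7 N/C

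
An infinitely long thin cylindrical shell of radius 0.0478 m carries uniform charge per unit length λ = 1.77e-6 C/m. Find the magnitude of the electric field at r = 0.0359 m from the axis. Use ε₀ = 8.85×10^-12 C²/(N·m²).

Take a coaxial cylindrical Gaussian surface of radius r = 0.0359 m and length L (r < 0.0478 m, inside the shell).
No charge is enclosed, so Gauss's law gives E·2πrL = 0 ⇒ E = 0.

|E| = 0 N/C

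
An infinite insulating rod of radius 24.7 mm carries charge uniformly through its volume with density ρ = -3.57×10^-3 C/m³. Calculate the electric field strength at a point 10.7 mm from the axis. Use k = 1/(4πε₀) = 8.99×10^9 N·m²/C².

|E| ≈ 2.16×10^6 N/C

Choose a coaxial cylinder of radius r = 10.7 mm (arbitrary length L) as the Gaussian surface (r < R).
Enclosed charge per unit length: λ_enc = ρ·πr² = (-3.57e-3)π(0.0107)² = -1.284e-6 C/m.
Since E is radial and uniform over the curved surface, Φ = E·2πrL = Q_enc/ε₀ = λ_enc L/ε₀.
E = 2k|λ_enc|/r = 2(8.99×10^9)(1.284×10^-6)/(0.0107) = 2.16×10^6 N/C.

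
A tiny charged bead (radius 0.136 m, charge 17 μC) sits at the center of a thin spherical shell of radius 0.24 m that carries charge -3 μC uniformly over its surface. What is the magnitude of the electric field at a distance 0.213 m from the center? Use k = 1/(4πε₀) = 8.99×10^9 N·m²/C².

Use a concentric Gaussian sphere at r = 0.213 m (between the bodies, 0.136 m < r < 0.24 m).
Only the inner charge is enclosed; the outer shell contributes nothing inside itself. Q_enc = 17 μC = 1.70×10^-5 C.
Applying ∮E·dA = Q_enc/ε₀ with Φ = E(4πr²):
E = k|Q_enc|/r² = (8.99×10^9)(1.70×10^-5)/(0.213)² = 3.37×10^6 N/C.

|E| = 3.37×10^6 V/m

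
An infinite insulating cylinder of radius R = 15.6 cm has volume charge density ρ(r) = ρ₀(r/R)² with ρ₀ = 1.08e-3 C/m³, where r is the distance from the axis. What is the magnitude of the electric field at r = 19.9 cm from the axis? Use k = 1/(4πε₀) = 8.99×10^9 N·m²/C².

By cylindrical symmetry E is radial; use a coaxial Gaussian cylinder of radius 19.9 cm and length L (r > R, full charge per length enclosed).
λ_enc = 2π ∫₀^R ρ₀(r'/R)^2 r' dr' = 2πρ₀R²/4 = 4.129×10^-5 C/m.
By Gauss's law (flux through the curved wall only), E·2πrL = λ_enc L/ε₀.
E = 2k|λ_enc|/r = 2(8.99×10^9)(4.129e-5)/(0.199) = 3.73e6 N/C.

|E| ≈ 3.73e6 N/C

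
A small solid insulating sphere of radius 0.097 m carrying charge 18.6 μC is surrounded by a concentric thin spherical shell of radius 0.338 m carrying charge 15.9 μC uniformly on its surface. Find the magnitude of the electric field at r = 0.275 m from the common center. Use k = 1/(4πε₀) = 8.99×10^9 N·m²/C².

|E| ≈ 2.21×10^6 V/m

Symmetry ⇒ E = E(r) r̂. Gaussian sphere of radius r = 0.275 m (between the bodies, 0.097 m < r < 0.338 m).
The shell at 0.338 m lies outside the Gaussian surface, so Q_enc = 18.6 μC = 1.86e-5 C.
Since E is radial and uniform over the Gaussian sphere, Φ = E·4πr² = Q_enc/ε₀.
E = k|Q_enc|/r² = (8.99×10^9)(1.86e-5)/(0.275)² = 2.21e6 N/C.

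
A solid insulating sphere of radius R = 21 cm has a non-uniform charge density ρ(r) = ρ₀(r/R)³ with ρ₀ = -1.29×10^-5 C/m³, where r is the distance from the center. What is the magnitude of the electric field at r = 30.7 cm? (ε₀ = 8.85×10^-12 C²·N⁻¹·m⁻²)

Symmetry ⇒ E = E(r) r̂. Gaussian sphere of radius r = 30.7 cm (r > R, all charge enclosed).
Q_enc = 4π ∫₀^R ρ₀(r'/R)^3 r'² dr' = 4πρ₀R³/6 = -2.502e-7 C.
Applying ∮E·dA = Q_enc/ε₀ with Φ = E(4πr²):
E = |Q_enc|/(4πε₀r²) = (2.502×10^-7)/(4π·8.85×10^-12·(0.307)²) = 2.39×10^4 N/C.

E = 2.39e4 V/m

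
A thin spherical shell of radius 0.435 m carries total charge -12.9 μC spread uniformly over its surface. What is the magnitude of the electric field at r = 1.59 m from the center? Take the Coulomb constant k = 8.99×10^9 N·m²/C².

By spherical symmetry E is radial; choose a Gaussian sphere of radius r = 1.59 m (r > 0.435 m).
The entire shell is enclosed: Q_enc = -1.29e-5 C.
Applying ∮E·dA = Q_enc/ε₀ with Φ = E(4πr²):
E = k|Q_enc|/r² = (8.99×10^9)(1.29×10^-5)/(1.59)² = 4.59×10^4 N/C.

E ≈ 4.59×10^4 V/m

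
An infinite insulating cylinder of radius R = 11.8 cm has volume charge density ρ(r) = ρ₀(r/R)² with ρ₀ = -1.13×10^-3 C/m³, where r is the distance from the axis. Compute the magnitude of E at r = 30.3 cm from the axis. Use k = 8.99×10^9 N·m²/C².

Choose a coaxial cylinder of radius r = 30.3 cm (arbitrary length L) as the Gaussian surface (r > R, full charge per length enclosed).
λ_enc = 2π ∫₀^R ρ₀(r'/R)^2 r' dr' = 2πρ₀R²/4 = -2.472×10^-5 C/m.
Applying ∮E·dA = Q_enc/ε₀ with the end caps contributing no flux:
E = 2k|λ_enc|/r = 2(8.99×10^9)(2.472e-5)/(0.303) = 1.47e6 N/C.

E ≈ 1.47e6 N/C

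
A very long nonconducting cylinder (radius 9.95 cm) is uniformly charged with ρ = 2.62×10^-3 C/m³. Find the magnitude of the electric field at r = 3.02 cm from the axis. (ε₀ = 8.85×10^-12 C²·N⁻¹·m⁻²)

E = 4.47e6 V/m

Coaxial Gaussian cylinder, radius r = 3.02 cm, length L (r < R).
Charge inside radius r per length L is ρ·πr²·L, so λ_enc = ρπr² = 7.507×10^-6 C/m.
Applying ∮E·dA = Q_enc/ε₀ with the end caps contributing no flux:
E = |λ_enc|/(2πε₀r) = (7.507×10^-6)/(2π·8.85×10^-12·0.0302) = 4.47×10^6 N/C.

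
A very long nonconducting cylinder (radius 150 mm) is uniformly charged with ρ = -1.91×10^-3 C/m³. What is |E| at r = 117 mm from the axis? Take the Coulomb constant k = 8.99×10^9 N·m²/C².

Choose a coaxial cylinder of radius r = 117 mm (arbitrary length L) as the Gaussian surface (r < R).
Charge inside radius r per length L is ρ·πr²·L, so λ_enc = ρπr² = -8.214×10^-5 C/m.
Since E is radial and uniform over the curved surface, Φ = E·2πrL = Q_enc/ε₀ = λ_enc L/ε₀.
E = 2k|λ_enc|/r = 2(8.99×10^9)(8.214e-5)/(0.117) = 1.26e7 N/C.

|E| ≈ 1.26×10^7 V/m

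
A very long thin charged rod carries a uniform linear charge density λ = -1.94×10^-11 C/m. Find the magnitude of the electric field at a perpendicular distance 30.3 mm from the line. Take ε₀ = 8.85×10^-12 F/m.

E = 11.5 N/C

Choose a coaxial cylinder of radius r = 30.3 mm (arbitrary length L) as the Gaussian surface.
Q_enc = λL, so λ_enc = -1.94e-11 C/m.
Gauss's law: E·2πrL = λ_enc L/ε₀.
E = |λ_enc|/(2πε₀r) = (1.94e-11)/(2π·8.85×10^-12·0.0303) = 11.5 N/C.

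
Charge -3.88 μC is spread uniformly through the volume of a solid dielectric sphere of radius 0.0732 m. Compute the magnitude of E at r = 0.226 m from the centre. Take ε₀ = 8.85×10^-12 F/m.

|E| = 6.83e5 V/m

By spherical symmetry E is radial; choose a Gaussian sphere of radius r = 0.226 m (r > R, so the entire charge is enclosed).
Q_enc = -3.88 μC = -3.88×10^-6 C.
Gauss's law: E·4πr² = Q_enc/ε₀.
E = |Q_enc|/(4πε₀r²) = (3.88×10^-6)/(4π·8.85×10^-12·(0.226)²) = 6.83e5 N/C.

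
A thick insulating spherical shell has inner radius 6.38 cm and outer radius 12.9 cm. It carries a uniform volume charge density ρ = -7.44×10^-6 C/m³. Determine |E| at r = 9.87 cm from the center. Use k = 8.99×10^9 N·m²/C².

By spherical symmetry E is radial; choose a Gaussian sphere of radius r = 9.87 cm (within the shell material, 6.38 cm < r < 12.9 cm).
Enclosed charge is the volume from a to r: Q_enc = (4π/3)ρ(r³ − a³) = -2.187×10^-8 C.
Since E is radial and uniform over the Gaussian sphere, Φ = E·4πr² = Q_enc/ε₀.
E = k|Q_enc|/r² = (8.99×10^9)(2.187e-8)/(0.0987)² = 2.02×10^4 N/C.

E ≈ 2.02×10^4 N/C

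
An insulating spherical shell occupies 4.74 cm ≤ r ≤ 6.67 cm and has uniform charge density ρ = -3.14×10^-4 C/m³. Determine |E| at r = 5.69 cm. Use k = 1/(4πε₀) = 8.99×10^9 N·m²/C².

By spherical symmetry E is radial; choose a Gaussian sphere of radius r = 5.69 cm (within the shell material, 4.74 cm < r < 6.67 cm).
Only the shell between 4.74 cm and r is enclosed: Q_enc = ρ·(4π/3)(r³ − a³) = (-3.14×10^-4)·(4π/3)·((0.0569)³ − (0.0474)³) = -1.022×10^-7 C.
Applying ∮E·dA = Q_enc/ε₀ with Φ = E(4πr²):
E = k|Q_enc|/r² = (8.99×10^9)(1.022×10^-7)/(0.0569)² = 2.84×10^5 N/C.

2.84×10^5 V/m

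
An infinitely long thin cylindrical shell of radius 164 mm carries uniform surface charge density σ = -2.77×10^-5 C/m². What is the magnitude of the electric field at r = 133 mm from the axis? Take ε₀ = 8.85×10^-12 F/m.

E = 0 (no enclosed charge)

Take a coaxial cylindrical Gaussian surface of radius r = 133 mm and length L (r < 164 mm, inside the shell).
All the surface charge lies outside this cylinder: Q_enc = 0, hence E = 0.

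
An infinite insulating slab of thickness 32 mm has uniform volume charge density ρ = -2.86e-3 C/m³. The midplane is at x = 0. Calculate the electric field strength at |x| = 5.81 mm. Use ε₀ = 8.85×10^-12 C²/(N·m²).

By symmetry E is perpendicular to the slab. A Gaussian pillbox from −5.81 mm to +5.81 mm (face area A) lies entirely within the slab.
Q_enc = ρ·(2x)·A and flux = 2EA, so 2EA = 2ρxA/ε₀ ⇒ E = |ρ|x/ε₀.
E = (2.86e-3)(0.00581)/(8.85×10^-12) = 1.88e6 N/C.

1.88e6 N/C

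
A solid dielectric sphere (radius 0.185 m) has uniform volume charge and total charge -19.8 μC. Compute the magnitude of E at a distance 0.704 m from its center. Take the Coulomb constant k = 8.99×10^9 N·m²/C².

E ≈ 3.59×10^5 V/m

Use a concentric Gaussian sphere at r = 0.704 m (r > R, so the entire charge is enclosed).
Q_enc = -19.8 μC = -1.98×10^-5 C.
Applying ∮E·dA = Q_enc/ε₀ with Φ = E(4πr²):
E = k|Q_enc|/r² = (8.99×10^9)(1.98e-5)/(0.704)² = 3.59e5 N/C.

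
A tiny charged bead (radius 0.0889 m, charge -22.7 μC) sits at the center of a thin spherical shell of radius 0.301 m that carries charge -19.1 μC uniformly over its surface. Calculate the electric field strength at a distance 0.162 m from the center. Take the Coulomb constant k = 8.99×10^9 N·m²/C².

7.78×10^6 V/m

By spherical symmetry E is radial; choose a Gaussian sphere of radius r = 0.162 m (between the bodies, 0.0889 m < r < 0.301 m).
The shell at 0.301 m lies outside the Gaussian surface, so Q_enc = -22.7 μC = -2.27×10^-5 C.
By Gauss's law, ∮E·dA = E·4πr² = Q_enc/ε₀.
E = k|Q_enc|/r² = (8.99×10^9)(2.27e-5)/(0.162)² = 7.78×10^6 N/C.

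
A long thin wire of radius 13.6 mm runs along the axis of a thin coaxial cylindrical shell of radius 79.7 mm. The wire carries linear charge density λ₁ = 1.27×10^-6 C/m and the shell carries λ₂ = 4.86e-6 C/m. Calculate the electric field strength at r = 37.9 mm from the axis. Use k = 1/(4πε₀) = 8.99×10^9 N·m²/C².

|E| = 6.02×10^5 N/C

Choose a coaxial cylinder of radius r = 37.9 mm (arbitrary length L) as the Gaussian surface (between the conductors, 13.6 mm < r < 79.7 mm).
Only the inner wire is enclosed; the outer shell contributes nothing inside itself. λ_enc = λ₁ = 1.27e-6 C/m.
Gauss's law: E·2πrL = λ_enc L/ε₀.
E = 2k|λ_enc|/r = 2(8.99×10^9)(1.27×10^-6)/(0.0379) = 6.02×10^5 N/C.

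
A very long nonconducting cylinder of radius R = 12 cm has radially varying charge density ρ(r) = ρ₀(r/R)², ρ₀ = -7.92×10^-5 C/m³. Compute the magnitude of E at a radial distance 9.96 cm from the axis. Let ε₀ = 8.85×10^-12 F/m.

Take a coaxial cylindrical Gaussian surface of radius r = 9.96 cm and length L (r < R).
λ_enc = ∫₀^r ρ(r')·2πr' dr' = (2πρ₀/R²)·r^4/4 = -8.502e-7 C/m.
By Gauss's law (flux through the curved wall only), E·2πrL = λ_enc L/ε₀.
E = |λ_enc|/(2πε₀r) = (8.502e-7)/(2π·8.85×10^-12·0.0996) = 1.54e5 N/C.

E ≈ 1.54e5 N/C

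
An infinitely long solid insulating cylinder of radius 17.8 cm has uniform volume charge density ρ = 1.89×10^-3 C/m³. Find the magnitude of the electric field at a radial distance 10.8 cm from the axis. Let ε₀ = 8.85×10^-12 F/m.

1.15×10^7 N/C

Choose a coaxial cylinder of radius r = 10.8 cm (arbitrary length L) as the Gaussian surface (r < R).
Charge inside radius r per length L is ρ·πr²·L, so λ_enc = ρπr² = 6.926×10^-5 C/m.
By Gauss's law (flux through the curved wall only), E·2πrL = λ_enc L/ε₀.
E = |λ_enc|/(2πε₀r) = (6.926×10^-5)/(2π·8.85×10^-12·0.108) = 1.15×10^7 N/C.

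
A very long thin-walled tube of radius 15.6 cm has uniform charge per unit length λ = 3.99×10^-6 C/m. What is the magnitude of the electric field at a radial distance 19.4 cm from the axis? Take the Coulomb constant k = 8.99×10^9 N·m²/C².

|E| = 3.70×10^5 N/C

By cylindrical symmetry E is radial; use a coaxial Gaussian cylinder of radius 19.4 cm and length L (r > 15.6 cm).
The full line charge is enclosed: λ_enc = 3.99×10^-6 C/m.
Applying ∮E·dA = Q_enc/ε₀ with the end caps contributing no flux:
E = 2k|λ_enc|/r = 2(8.99×10^9)(3.99×10^-6)/(0.194) = 3.70×10^5 N/C.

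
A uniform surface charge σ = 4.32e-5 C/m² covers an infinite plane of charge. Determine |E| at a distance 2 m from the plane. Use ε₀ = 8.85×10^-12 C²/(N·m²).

2.44e6 N/C

Choose a cylindrical pillbox piercing the sheet, end faces (area A) parallel to it.
Only the two end caps contribute flux: Φ = 2EA. With Q_enc = σA, Gauss's law gives E = |σ|/(2ε₀).
E = |σ|/(2ε₀) = (4.32e-5)/(2·8.85×10^-12) = 2.44e6 N/C.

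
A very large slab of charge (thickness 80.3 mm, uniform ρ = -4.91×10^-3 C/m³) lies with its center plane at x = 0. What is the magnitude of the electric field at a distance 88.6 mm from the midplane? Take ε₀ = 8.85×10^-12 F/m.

The point |x| = 88.6 mm lies outside the slab (half-thickness 0.04015 m). A symmetric pillbox spanning the full slab encloses Q_enc = ρ·d·A.
Flux = 2EA ⇒ E = |ρ|d/(2ε₀), independent of distance outside.
E = (4.91×10^-3)(0.0803)/(2·8.85×10^-12) = 2.23×10^7 N/C.

|E| ≈ 2.23×10^7 N/C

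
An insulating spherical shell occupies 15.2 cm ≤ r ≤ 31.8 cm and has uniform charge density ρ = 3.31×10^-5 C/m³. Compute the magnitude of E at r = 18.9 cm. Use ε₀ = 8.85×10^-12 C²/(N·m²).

Take a concentric spherical Gaussian surface of radius r = 18.9 cm (within the shell material, 15.2 cm < r < 31.8 cm).
Enclosed charge is the volume from a to r: Q_enc = (4π/3)ρ(r³ − a³) = 4.491e-7 C.
Since E is radial and uniform over the Gaussian sphere, Φ = E·4πr² = Q_enc/ε₀.
E = |Q_enc|/(4πε₀r²) = (4.491×10^-7)/(4π·8.85×10^-12·(0.189)²) = 1.13×10^5 N/C.

|E| ≈ 1.13×10^5 N/C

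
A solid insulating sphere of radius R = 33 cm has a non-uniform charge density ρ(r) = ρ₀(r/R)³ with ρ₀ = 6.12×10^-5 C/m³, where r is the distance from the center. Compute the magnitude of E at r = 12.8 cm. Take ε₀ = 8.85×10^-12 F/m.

8.61×10^3 N/C

Symmetry ⇒ E = E(r) r̂. Gaussian sphere of radius r = 12.8 cm (r < R).
Integrate the density: Q_enc = 4π ∫₀^r ρ₀(r'/R)^3 r'² dr' = 4πρ₀ r^6/(6·R³) = 1.569e-8 C.
By Gauss's law, ∮E·dA = E·4πr² = Q_enc/ε₀.
E = |Q_enc|/(4πε₀r²) = (1.569×10^-8)/(4π·8.85×10^-12·(0.128)²) = 8.61×10^3 N/C.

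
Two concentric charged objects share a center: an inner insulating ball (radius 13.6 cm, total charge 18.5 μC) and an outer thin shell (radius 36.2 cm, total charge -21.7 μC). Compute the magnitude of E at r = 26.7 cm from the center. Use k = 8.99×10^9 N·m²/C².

By spherical symmetry E is radial; choose a Gaussian sphere of radius r = 26.7 cm (between the bodies, 13.6 cm < r < 36.2 cm).
Only the inner charge is enclosed; the outer shell contributes nothing inside itself. Q_enc = 18.5 μC = 1.85×10^-5 C.
Since E is radial and uniform over the Gaussian sphere, Φ = E·4πr² = Q_enc/ε₀.
E = k|Q_enc|/r² = (8.99×10^9)(1.85×10^-5)/(0.267)² = 2.33×10^6 N/C.

|E| = 2.33e6 V/m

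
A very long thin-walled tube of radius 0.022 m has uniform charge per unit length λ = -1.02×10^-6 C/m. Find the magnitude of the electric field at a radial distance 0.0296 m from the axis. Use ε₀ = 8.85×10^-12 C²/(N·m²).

E = 6.20×10^5 N/C

Choose a coaxial cylinder of radius r = 0.0296 m (arbitrary length L) as the Gaussian surface (r > 0.022 m).
The full line charge is enclosed: λ_enc = -1.02×10^-6 C/m.
By Gauss's law (flux through the curved wall only), E·2πrL = λ_enc L/ε₀.
E = |λ_enc|/(2πε₀r) = (1.02×10^-6)/(2π·8.85×10^-12·0.0296) = 6.20×10^5 N/C.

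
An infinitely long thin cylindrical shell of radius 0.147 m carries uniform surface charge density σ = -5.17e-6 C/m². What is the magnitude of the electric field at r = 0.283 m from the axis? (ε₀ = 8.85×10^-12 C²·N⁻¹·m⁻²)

3.03e5 N/C

Choose a coaxial cylinder of radius r = 0.283 m (arbitrary length L) as the Gaussian surface (r > 0.147 m).
The whole shell is enclosed: λ_enc = σ·2πR = (-5.17×10^-6)·2π·(0.147) = -4.775×10^-6 C/m.
Since E is radial and uniform over the curved surface, Φ = E·2πrL = Q_enc/ε₀ = λ_enc L/ε₀.
E = |λ_enc|/(2πε₀r) = (4.775×10^-6)/(2π·8.85×10^-12·0.283) = 3.03×10^5 N/C.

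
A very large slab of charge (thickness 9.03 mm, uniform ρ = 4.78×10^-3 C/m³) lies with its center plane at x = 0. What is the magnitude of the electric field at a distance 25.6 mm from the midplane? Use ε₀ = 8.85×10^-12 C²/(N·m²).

|E| = 2.44×10^6 N/C

The point |x| = 25.6 mm lies outside the slab (half-thickness 0.004515 m). A symmetric pillbox spanning the full slab encloses Q_enc = ρ·d·A.
Flux = 2EA ⇒ E = |ρ|d/(2ε₀), independent of distance outside.
E = (4.78×10^-3)(0.00903)/(2·8.85×10^-12) = 2.44×10^6 N/C.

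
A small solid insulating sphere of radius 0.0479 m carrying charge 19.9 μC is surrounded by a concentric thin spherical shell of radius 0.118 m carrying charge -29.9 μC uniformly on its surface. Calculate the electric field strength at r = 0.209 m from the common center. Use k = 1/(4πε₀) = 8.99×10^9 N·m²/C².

2.06e6 N/C

Take a concentric spherical Gaussian surface of radius r = 0.209 m (r > 0.118 m, enclosing both).
Q_enc = (19.9 μC) + (-29.9 μC) = -1.00×10^-5 C.
By Gauss's law, ∮E·dA = E·4πr² = Q_enc/ε₀.
E = k|Q_enc|/r² = (8.99×10^9)(1.00e-5)/(0.209)² = 2.06×10^6 N/C.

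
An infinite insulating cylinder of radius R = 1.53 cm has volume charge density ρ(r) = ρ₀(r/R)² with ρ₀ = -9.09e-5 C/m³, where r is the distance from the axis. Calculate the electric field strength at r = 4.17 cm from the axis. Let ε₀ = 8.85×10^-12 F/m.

Choose a coaxial cylinder of radius r = 4.17 cm (arbitrary length L) as the Gaussian surface (r > R, full charge per length enclosed).
λ_enc = 2π ∫₀^R ρ₀(r'/R)^2 r' dr' = 2πρ₀R²/4 = -3.342e-8 C/m.
By Gauss's law (flux through the curved wall only), E·2πrL = λ_enc L/ε₀.
E = |λ_enc|/(2πε₀r) = (3.342e-8)/(2π·8.85×10^-12·0.0417) = 1.44×10^4 N/C.

1.44×10^4 N/C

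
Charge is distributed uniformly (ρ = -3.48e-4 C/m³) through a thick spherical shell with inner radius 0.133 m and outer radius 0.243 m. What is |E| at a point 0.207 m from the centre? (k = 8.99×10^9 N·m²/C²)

Take a concentric spherical Gaussian surface of radius r = 0.207 m (within the shell material, 0.133 m < r < 0.243 m).
Enclosed charge is the volume from a to r: Q_enc = (4π/3)ρ(r³ − a³) = -9.50×10^-6 C.
Since E is radial and uniform over the Gaussian sphere, Φ = E·4πr² = Q_enc/ε₀.
E = k|Q_enc|/r² = (8.99×10^9)(9.50×10^-6)/(0.207)² = 1.99×10^6 N/C.

|E| = 1.99×10^6 N/C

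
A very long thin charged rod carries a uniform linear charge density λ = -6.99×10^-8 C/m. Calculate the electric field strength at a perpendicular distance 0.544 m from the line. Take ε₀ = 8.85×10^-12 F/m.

Take a coaxial cylindrical Gaussian surface of radius r = 0.544 m and length L.
Q_enc = λL, so λ_enc = -6.99×10^-8 C/m.
Since E is radial and uniform over the curved surface, Φ = E·2πrL = Q_enc/ε₀ = λ_enc L/ε₀.
E = |λ_enc|/(2πε₀r) = (6.99×10^-8)/(2π·8.85×10^-12·0.544) = 2.31e3 N/C.

|E| ≈ 2.31×10^3 N/C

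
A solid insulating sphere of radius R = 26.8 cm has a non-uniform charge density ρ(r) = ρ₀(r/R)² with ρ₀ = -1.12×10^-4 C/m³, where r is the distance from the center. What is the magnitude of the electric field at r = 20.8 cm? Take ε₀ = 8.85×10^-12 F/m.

Symmetry ⇒ E = E(r) r̂. Gaussian sphere of radius r = 20.8 cm (r < R).
Q_enc = ∫₀^r ρ(r')·4πr'² dr' = (4πρ₀/R²) ∫₀^r r'^4 dr' = 4πρ₀ r^5/(5·R²) = -1.526×10^-6 C.
Since E is radial and uniform over the Gaussian sphere, Φ = E·4πr² = Q_enc/ε₀.
E = |Q_enc|/(4πε₀r²) = (1.526×10^-6)/(4π·8.85×10^-12·(0.208)²) = 3.17e5 N/C.

E ≈ 3.17×10^5 V/m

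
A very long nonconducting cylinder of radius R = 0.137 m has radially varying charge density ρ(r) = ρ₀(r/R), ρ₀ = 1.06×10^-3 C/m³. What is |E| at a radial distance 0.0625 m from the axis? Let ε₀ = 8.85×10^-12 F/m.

E = 1.14×10^6 V/m

Choose a coaxial cylinder of radius r = 0.0625 m (arbitrary length L) as the Gaussian surface (r < R).
Integrating ρ over the cross-section to radius r: λ_enc = (2πρ₀/R) ∫₀^r r'^2 dr' = 2πρ₀ r^3/(3·R) = 3.956×10^-6 C/m.
By Gauss's law (flux through the curved wall only), E·2πrL = λ_enc L/ε₀.
E = |λ_enc|/(2πε₀r) = (3.956×10^-6)/(2π·8.85×10^-12·0.0625) = 1.14×10^6 N/C.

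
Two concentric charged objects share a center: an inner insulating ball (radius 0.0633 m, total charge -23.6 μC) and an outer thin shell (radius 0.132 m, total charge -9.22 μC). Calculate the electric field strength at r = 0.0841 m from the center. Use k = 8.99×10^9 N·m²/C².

|E| = 3.00e7 V/m

Take a concentric spherical Gaussian surface of radius r = 0.0841 m (between the bodies, 0.0633 m < r < 0.132 m).
The shell at 0.132 m lies outside the Gaussian surface, so Q_enc = -23.6 μC = -2.36×10^-5 C.
Since E is radial and uniform over the Gaussian sphere, Φ = E·4πr² = Q_enc/ε₀.
E = k|Q_enc|/r² = (8.99×10^9)(2.36×10^-5)/(0.0841)² = 3.00×10^7 N/C.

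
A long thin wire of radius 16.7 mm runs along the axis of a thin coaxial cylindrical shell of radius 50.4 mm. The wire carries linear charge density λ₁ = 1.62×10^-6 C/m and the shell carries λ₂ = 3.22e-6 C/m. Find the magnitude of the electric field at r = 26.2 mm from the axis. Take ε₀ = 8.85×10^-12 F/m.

Choose a coaxial cylinder of radius r = 26.2 mm (arbitrary length L) as the Gaussian surface (between the conductors, 16.7 mm < r < 50.4 mm).
Only the inner wire is enclosed; the outer shell contributes nothing inside itself. λ_enc = λ₁ = 1.62×10^-6 C/m.
Applying ∮E·dA = Q_enc/ε₀ with the end caps contributing no flux:
E = |λ_enc|/(2πε₀r) = (1.62×10^-6)/(2π·8.85×10^-12·0.0262) = 1.11e6 N/C.

E ≈ 1.11×10^6 V/m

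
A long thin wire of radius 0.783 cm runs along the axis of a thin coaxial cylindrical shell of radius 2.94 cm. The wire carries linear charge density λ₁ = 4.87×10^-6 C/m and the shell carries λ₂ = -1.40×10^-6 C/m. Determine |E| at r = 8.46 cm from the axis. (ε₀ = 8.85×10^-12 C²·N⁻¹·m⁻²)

7.38×10^5 N/C

Choose a coaxial cylinder of radius r = 8.46 cm (arbitrary length L) as the Gaussian surface (r > 2.94 cm, enclosing both).
λ_enc = λ₁ + λ₂ = (4.87e-6) + (-1.40×10^-6) = 3.47e-6 C/m.
Gauss's law: E·2πrL = λ_enc L/ε₀.
E = |λ_enc|/(2πε₀r) = (3.47×10^-6)/(2π·8.85×10^-12·0.0846) = 7.38×10^5 N/C.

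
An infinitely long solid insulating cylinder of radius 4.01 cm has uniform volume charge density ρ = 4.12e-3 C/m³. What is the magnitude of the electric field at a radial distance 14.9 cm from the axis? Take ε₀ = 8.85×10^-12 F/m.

E ≈ 2.51×10^6 V/m

Take a coaxial cylindrical Gaussian surface of radius r = 14.9 cm and length L (r > 4.01 cm, full cross-section enclosed).
λ_enc = ρ·πR² = (4.12×10^-3)π(0.0401)² = 2.081e-5 C/m.
Since E is radial and uniform over the curved surface, Φ = E·2πrL = Q_enc/ε₀ = λ_enc L/ε₀.
E = |λ_enc|/(2πε₀r) = (2.081e-5)/(2π·8.85×10^-12·0.149) = 2.51e6 N/C.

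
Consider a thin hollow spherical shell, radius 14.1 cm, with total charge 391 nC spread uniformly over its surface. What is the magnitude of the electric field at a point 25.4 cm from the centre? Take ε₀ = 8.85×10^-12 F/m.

Take a concentric spherical Gaussian surface of radius r = 25.4 cm (r > 14.1 cm).
The entire shell is enclosed: Q_enc = 3.91e-7 C.
Applying ∮E·dA = Q_enc/ε₀ with Φ = E(4πr²):
E = |Q_enc|/(4πε₀r²) = (3.91×10^-7)/(4π·8.85×10^-12·(0.254)²) = 5.45e4 N/C.

|E| = 5.45×10^4 N/C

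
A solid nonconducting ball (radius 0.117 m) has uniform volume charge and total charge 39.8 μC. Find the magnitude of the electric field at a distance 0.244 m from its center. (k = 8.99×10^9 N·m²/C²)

By spherical symmetry E is radial; choose a Gaussian sphere of radius r = 0.244 m (r > R, so the entire charge is enclosed).
Q_enc = 39.8 μC = 3.98×10^-5 C.
Since E is radial and uniform over the Gaussian sphere, Φ = E·4πr² = Q_enc/ε₀.
E = k|Q_enc|/r² = (8.99×10^9)(3.98×10^-5)/(0.244)² = 6.01e6 N/C.

|E| = 6.01×10^6 N/C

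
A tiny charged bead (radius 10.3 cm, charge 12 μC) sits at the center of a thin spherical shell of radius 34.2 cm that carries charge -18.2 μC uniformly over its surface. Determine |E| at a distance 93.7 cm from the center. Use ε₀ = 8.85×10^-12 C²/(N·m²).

6.35×10^4 N/C

Use a concentric Gaussian sphere at r = 93.7 cm (r > 34.2 cm, enclosing both).
Q_enc = (12 μC) + (-18.2 μC) = -6.20×10^-6 C.
Gauss's law: E·4πr² = Q_enc/ε₀.
E = |Q_enc|/(4πε₀r²) = (6.20×10^-6)/(4π·8.85×10^-12·(0.937)²) = 6.35×10^4 N/C.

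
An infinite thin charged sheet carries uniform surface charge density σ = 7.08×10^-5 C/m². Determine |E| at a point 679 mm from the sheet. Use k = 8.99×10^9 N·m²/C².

|E| = 4.00×10^6 V/m

The symmetry is planar: E is normal to the sheet and the same magnitude on both sides. Take a pillbox straddling the sheet with end-cap area A.
Only the two end caps contribute flux: Φ = 2EA. With Q_enc = σA, Gauss's law gives E = |σ|/(2ε₀).
E = 2πk|σ| = 2π(8.99×10^9)(7.08e-5) = 4.00e6 N/C.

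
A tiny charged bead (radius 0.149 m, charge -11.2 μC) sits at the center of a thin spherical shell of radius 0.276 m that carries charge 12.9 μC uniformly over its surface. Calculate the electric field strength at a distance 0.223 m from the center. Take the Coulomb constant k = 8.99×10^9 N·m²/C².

|E| = 2.02×10^6 N/C

Use a concentric Gaussian sphere at r = 0.223 m (between the bodies, 0.149 m < r < 0.276 m).
The shell at 0.276 m lies outside the Gaussian surface, so Q_enc = -11.2 μC = -1.12e-5 C.
Gauss's law: E·4πr² = Q_enc/ε₀.
E = k|Q_enc|/r² = (8.99×10^9)(1.12×10^-5)/(0.223)² = 2.02×10^6 N/C.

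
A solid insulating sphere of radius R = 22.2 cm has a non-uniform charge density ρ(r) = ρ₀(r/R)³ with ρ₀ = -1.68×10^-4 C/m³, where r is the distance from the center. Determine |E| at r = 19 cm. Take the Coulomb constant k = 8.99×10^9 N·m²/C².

3.77×10^5 N/C

By spherical symmetry E is radial; choose a Gaussian sphere of radius r = 19 cm (r < R).
Q_enc = ∫₀^r ρ(r')·4πr'² dr' = (4πρ₀/R³) ∫₀^r r'^5 dr' = 4πρ₀ r^6/(6·R³) = -1.513×10^-6 C.
By Gauss's law, ∮E·dA = E·4πr² = Q_enc/ε₀.
E = k|Q_enc|/r² = (8.99×10^9)(1.513e-6)/(0.19)² = 3.77×10^5 N/C.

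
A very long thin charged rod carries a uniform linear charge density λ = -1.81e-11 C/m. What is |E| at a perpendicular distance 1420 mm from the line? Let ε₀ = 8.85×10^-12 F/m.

Take a coaxial cylindrical Gaussian surface of radius r = 1420 mm and length L.
Q_enc = λL, so λ_enc = -1.81×10^-11 C/m.
By Gauss's law (flux through the curved wall only), E·2πrL = λ_enc L/ε₀.
E = |λ_enc|/(2πε₀r) = (1.81×10^-11)/(2π·8.85×10^-12·1.42) = 0.229 N/C.

|E| ≈ 0.229 N/C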